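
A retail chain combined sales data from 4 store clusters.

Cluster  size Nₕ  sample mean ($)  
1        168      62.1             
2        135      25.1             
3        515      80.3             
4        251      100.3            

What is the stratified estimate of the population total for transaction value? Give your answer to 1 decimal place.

1: 168·62.1 = 10432.8
2: 135·25.1 = 3388.5
3: 515·80.3 = 41354.5
4: 251·100.3 = 25175.3
τ̂ = Σ Nₕx̄ₕ = 80351.1.

80351.1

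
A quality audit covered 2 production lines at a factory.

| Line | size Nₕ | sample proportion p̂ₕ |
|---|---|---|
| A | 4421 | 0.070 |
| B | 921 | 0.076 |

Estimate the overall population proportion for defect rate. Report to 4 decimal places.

0.0710

N = 4421 + 921 = 5342.
Overall proportion = Σ (Nₕ/N)·p̂ₕ.
Σ Nₕp̂ₕ = 309.47 + 69.996 = 379.466.
379.466 / 5342 = 0.071034... → 0.0710.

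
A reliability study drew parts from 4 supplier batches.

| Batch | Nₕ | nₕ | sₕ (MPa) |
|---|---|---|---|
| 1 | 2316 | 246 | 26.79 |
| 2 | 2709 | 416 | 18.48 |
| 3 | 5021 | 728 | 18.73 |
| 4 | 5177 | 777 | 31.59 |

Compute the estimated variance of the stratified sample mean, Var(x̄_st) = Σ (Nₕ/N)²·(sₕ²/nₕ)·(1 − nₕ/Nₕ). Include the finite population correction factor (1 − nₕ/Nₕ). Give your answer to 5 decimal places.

0.25343

N = 15223; Wₕ = Nₕ/N.
batch 1: (2316/15223)²·26.79²/246·(1 − 246/2316) = 0.06035576
batch 2: (2709/15223)²·18.48²/416·(1 − 416/2709) = 0.02200509
batch 3: (5021/15223)²·18.73²/728·(1 − 728/5021) = 0.04482237
batch 4: (5177/15223)²·31.59²/777·(1 − 777/5177) = 0.12624337
Sum = 0.25342659 → 0.25343.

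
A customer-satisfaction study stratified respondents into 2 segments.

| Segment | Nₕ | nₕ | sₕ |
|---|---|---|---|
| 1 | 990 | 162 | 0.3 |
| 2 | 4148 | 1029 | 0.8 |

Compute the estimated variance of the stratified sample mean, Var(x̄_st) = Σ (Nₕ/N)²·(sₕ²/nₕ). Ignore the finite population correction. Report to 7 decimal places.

N = 5138; Wₕ = Nₕ/N.
segment 1: (990/5138)²·0.3²/162 = 0.0000206257
segment 2: (4148/5138)²·0.8²/1029 = 0.0004053721
Sum = 0.0004259979 → 0.0004260.

0.0004260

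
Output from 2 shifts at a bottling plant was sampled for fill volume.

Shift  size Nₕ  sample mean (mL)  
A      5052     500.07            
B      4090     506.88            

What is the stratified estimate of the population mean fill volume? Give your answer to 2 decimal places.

503.12

x̄_st = (Σ Nₕx̄ₕ) / (Σ Nₕ) = (5052·500.07 + 4090·506.88) / 9142
= 4599492.84 / 9142 = 503.1167... → 503.12.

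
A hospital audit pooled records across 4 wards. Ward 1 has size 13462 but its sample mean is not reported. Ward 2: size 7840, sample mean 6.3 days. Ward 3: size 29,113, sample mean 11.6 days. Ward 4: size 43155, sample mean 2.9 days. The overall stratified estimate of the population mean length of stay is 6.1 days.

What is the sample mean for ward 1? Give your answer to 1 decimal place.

4.3

Σ Nₕx̄ₕ = N·μ, so 13462·x̄_1 = 93570·6.1 − (7840·6.3 + 29113·11.6 + 43155·2.9).
= 570777 − 512252.3 = 58524.7.
x̄_1 = 58524.7 / 13462 = 4.347... → 4.3.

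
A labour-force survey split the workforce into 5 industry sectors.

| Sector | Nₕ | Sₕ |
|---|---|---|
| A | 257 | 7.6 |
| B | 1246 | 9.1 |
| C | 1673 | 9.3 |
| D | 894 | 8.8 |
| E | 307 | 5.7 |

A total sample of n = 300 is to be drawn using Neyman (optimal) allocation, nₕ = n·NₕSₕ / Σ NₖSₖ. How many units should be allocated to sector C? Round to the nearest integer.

A: NₕSₕ = 257·7.6 = 1953.2
B: NₕSₕ = 1246·9.1 = 11338.6
C: NₕSₕ = 1673·9.3 = 15558.9
D: NₕSₕ = 894·8.8 = 7867.2
E: NₕSₕ = 307·5.7 = 1749.9
Σ NₕSₕ = 38467.8.
n_C = 300·15558.9/38467.8 = 121.340... → 121.

121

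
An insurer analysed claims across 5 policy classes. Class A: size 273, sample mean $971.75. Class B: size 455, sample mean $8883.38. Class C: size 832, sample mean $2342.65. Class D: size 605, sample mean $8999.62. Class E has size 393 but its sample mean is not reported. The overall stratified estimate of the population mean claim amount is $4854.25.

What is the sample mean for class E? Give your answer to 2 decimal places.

1822.11

N = 273 + 455 + 832 + 605 + 393 = 2558.
Overall total = μ·N = 4854.25·2558 = 12417171.5.
Subtract the known strata: 273·971.75 + 455·8883.38 + 832·2342.65 + 605·8999.62 = 11701080.55.
Remaining total for class E: 12417171.5 − 11701080.55 = 716090.95.
Divide by its size: 716090.95 / 393 = 1822.1144... → 1822.11.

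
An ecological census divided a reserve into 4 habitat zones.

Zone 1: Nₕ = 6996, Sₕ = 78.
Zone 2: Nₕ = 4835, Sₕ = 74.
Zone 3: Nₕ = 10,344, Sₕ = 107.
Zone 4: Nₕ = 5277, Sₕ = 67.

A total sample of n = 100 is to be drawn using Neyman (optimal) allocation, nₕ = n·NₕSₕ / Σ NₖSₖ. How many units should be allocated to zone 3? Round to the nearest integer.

47

1: NₕSₕ = 6996·78 = 545688
2: NₕSₕ = 4835·74 = 357790
3: NₕSₕ = 10344·107 = 1106808
4: NₕSₕ = 5277·67 = 353559
Σ NₕSₕ = 2363845.
n_3 = 100·1106808/2363845 = 46.822... → 47.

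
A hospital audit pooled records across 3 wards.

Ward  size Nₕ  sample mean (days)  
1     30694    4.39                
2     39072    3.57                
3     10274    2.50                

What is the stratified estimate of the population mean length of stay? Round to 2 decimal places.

N = 80040; weights Wₕ = Nₕ/N = (0.3835, 0.4882, 0.1284).
x̄_st = Σ Wₕ·x̄ₕ = 0.3835·4.39 + 0.4882·3.57 + 0.1284·2.50 ≈ 3.7471...
→ 3.75.

3.75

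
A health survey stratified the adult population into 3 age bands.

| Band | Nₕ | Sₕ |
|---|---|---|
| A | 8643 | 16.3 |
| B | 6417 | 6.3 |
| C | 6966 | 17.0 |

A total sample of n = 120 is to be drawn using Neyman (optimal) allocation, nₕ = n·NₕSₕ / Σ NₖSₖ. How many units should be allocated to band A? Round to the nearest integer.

56

A: NₕSₕ = 8643·16.3 = 140880.9
B: NₕSₕ = 6417·6.3 = 40427.1
C: NₕSₕ = 6966·17.0 = 118422
Σ NₕSₕ = 299730.
n_A = 120·140880.9/299730 = 56.403... → 56.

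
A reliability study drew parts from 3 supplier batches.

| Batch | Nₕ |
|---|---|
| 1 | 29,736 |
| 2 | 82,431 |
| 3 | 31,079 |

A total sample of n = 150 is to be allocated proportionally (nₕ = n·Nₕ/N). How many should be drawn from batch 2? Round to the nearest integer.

N = 29736 + 82431 + 31079 = 143246.
n_2 = 150·82431/143246 = 86.318... → 86.

86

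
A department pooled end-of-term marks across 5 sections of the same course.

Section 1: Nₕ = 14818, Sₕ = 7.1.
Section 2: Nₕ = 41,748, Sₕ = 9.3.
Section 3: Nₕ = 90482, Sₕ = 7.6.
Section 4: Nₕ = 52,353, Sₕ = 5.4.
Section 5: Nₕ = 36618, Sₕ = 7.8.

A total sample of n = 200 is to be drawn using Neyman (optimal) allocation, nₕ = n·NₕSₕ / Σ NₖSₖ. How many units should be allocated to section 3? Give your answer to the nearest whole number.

79

Σ NₕSₕ = 14818·7.1 + 41748·9.3 + 90482·7.6 + 52353·5.4 + 36618·7.8 = 1749454.
Share for 3: 687663.2/1749454 = 0.39307.
n_3 = 200 × 0.39307 = 78.615... → 79.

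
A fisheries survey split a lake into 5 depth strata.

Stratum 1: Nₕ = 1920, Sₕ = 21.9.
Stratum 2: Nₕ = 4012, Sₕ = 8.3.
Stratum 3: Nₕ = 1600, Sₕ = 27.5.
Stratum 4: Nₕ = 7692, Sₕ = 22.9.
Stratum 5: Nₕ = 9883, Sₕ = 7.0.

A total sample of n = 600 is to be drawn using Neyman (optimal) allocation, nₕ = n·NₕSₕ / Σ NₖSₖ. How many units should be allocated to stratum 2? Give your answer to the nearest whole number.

55

1: NₕSₕ = 1920·21.9 = 42048
2: NₕSₕ = 4012·8.3 = 33299.6
3: NₕSₕ = 1600·27.5 = 44000
4: NₕSₕ = 7692·22.9 = 176146.8
5: NₕSₕ = 9883·7.0 = 69181
Σ NₕSₕ = 364675.4.
n_2 = 600·33299.6/364675.4 = 54.788... → 55.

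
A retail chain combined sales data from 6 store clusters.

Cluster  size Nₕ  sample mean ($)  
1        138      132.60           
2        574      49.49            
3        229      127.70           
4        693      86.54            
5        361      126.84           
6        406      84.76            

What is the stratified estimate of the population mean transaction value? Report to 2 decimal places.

N = 138 + 574 + 229 + 693 + 361 + 406 = 2401.
Weight each subgroup mean by Nₕ/N and sum.
Σ Nₕx̄ₕ = 138·132.60 + 574·49.49 + 229·127.70 + 693·86.54 + 361·126.84 + 406·84.76 = 18298.8 + 28407.26 + 29243.3 + 59972.22 + 45789.24 + 34412.56 = 216123.38.
Divide by N: 216123.38 / 2401 = 90.0139... → 90.01.

90.01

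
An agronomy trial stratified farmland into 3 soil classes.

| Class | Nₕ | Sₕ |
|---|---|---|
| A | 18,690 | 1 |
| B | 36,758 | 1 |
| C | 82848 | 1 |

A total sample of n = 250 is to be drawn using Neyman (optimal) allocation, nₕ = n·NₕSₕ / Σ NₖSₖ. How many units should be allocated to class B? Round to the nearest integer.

Σ NₕSₕ = 18690·1 + 36758·1 + 82848·1 = 138296.
Share for B: 36758/138296 = 0.26579.
n_B = 250 × 0.26579 = 66.448... → 66.

66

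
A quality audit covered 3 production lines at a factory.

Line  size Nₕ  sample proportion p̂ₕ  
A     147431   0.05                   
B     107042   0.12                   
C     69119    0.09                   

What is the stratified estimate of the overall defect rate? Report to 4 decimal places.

0.0817

N = 147431 + 107042 + 69119 = 323592.
Overall proportion = Σ (Nₕ/N)·p̂ₕ.
Σ Nₕp̂ₕ = 7371.55 + 12845.04 + 6220.71 = 26437.3.
26437.3 / 323592 = 0.081699... → 0.0817.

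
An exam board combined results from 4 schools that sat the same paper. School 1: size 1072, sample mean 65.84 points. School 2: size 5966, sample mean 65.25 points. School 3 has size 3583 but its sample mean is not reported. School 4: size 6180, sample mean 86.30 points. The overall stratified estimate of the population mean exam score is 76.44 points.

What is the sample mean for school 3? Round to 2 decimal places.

81.24

N = 1072 + 5966 + 3583 + 6180 = 16801.
Overall total = μ·N = 76.44·16801 = 1284268.44.
Subtract the known strata: 1072·65.84 + 5966·65.25 + 6180·86.30 = 993195.98.
Remaining total for school 3: 1284268.44 − 993195.98 = 291072.46.
Divide by its size: 291072.46 / 3583 = 81.2371... → 81.24.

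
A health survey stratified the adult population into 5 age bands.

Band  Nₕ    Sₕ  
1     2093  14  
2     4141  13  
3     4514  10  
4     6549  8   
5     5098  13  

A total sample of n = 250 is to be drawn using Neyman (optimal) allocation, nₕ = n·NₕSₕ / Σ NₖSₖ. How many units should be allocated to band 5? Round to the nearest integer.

1: NₕSₕ = 2093·14 = 29302
2: NₕSₕ = 4141·13 = 53833
3: NₕSₕ = 4514·10 = 45140
4: NₕSₕ = 6549·8 = 52392
5: NₕSₕ = 5098·13 = 66274
Σ NₕSₕ = 246941.
n_5 = 250·66274/246941 = 67.095... → 67.

67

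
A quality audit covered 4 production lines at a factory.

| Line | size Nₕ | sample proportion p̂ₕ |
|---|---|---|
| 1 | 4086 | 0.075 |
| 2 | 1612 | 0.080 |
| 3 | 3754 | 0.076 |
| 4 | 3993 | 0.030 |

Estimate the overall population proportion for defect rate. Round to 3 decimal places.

Wₕ = Nₕ/N with N = 13445: 0.3039, 0.1199, 0.2792, 0.2970.
p̂_st = 0.3039·0.075 + 0.1199·0.080 + 0.2792·0.076 + 0.2970·0.030 ≈ 0.06251... → 0.063.

0.063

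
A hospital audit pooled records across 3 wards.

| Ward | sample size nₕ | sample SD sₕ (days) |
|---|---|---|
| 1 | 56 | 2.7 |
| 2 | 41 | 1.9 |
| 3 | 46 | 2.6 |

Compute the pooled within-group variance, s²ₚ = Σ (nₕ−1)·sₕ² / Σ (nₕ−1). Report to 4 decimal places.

6.0682

1: (56−1)·2.7² = 55·7.29 = 400.95
2: (41−1)·1.9² = 40·3.61 = 144.4
3: (46−1)·2.6² = 45·6.76 = 304.2
Numerator = 849.55; denominator = Σ(nₕ−1) = 140.
s²ₚ = 849.55/140 = 6.068214... → 6.0682.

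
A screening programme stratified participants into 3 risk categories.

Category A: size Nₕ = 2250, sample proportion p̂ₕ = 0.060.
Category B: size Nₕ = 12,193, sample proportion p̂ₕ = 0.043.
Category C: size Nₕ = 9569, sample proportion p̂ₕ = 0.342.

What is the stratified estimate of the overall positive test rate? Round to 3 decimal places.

Wₕ = Nₕ/N with N = 24012: 0.0937, 0.5078, 0.3985.
p̂_st = 0.0937·0.060 + 0.5078·0.043 + 0.3985·0.342 ≈ 0.16375... → 0.164.

0.164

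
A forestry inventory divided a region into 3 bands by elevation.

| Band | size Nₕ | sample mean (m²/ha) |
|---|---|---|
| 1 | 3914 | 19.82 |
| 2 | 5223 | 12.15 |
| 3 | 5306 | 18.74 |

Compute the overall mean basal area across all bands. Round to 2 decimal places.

N = 14443; weights Wₕ = Nₕ/N = (0.2710, 0.3616, 0.3674).
x̄_st = Σ Wₕ·x̄ₕ = 0.2710·19.82 + 0.3616·12.15 + 0.3674·18.74 ≈ 16.6495...
→ 16.65.

16.65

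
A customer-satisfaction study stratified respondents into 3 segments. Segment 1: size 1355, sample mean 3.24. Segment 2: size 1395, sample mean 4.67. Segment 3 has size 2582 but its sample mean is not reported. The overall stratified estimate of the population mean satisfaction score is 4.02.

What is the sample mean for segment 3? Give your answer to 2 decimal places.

N = 1355 + 1395 + 2582 = 5332.
Overall total = μ·N = 4.02·5332 = 21434.64.
Subtract the known strata: 1355·3.24 + 1395·4.67 = 10904.85.
Remaining total for segment 3: 21434.64 − 10904.85 = 10529.79.
Divide by its size: 10529.79 / 2582 = 4.0782... → 4.08.

4.08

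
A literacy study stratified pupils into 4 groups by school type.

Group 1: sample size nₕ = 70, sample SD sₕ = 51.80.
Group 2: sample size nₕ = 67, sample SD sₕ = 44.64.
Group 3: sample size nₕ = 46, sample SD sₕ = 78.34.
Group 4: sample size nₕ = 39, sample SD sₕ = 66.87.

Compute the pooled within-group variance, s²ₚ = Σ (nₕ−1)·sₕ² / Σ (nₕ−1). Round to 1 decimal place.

1: (70−1)·51.80² = 69·2683.24 = 185143.56
2: (67−1)·44.64² = 66·1992.7296 = 131520.1536
3: (46−1)·78.34² = 45·6137.1556 = 276172.002
4: (39−1)·66.87² = 38·4471.5969 = 169920.6822
Numerator = 762756.3978; denominator = Σ(nₕ−1) = 218.
s²ₚ = 762756.3978/218 = 3498.883... → 3498.9.

3498.9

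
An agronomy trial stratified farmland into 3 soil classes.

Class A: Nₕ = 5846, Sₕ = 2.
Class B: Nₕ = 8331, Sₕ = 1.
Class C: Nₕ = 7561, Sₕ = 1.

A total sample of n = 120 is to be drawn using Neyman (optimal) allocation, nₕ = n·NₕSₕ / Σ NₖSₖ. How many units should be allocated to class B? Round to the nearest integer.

Σ NₕSₕ = 5846·2 + 8331·1 + 7561·1 = 27584.
Share for B: 8331/27584 = 0.30202.
n_B = 120 × 0.30202 = 36.243... → 36.

36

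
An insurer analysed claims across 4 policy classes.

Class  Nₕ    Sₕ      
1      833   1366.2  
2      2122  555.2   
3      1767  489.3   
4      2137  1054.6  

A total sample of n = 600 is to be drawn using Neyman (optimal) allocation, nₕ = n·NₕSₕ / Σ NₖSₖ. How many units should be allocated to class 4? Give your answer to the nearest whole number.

249

1: NₕSₕ = 833·1366.2 = 1138044.6
2: NₕSₕ = 2122·555.2 = 1178134.4
3: NₕSₕ = 1767·489.3 = 864593.1
4: NₕSₕ = 2137·1054.6 = 2253680.2
Σ NₕSₕ = 5434452.3.
n_4 = 600·2253680.2/5434452.3 = 248.821... → 249.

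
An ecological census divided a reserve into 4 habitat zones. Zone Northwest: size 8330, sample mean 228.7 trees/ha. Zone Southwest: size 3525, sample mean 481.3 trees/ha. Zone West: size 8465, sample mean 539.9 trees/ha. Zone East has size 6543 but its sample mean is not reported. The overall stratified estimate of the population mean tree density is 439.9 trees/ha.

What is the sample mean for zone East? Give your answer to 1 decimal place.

Σ Nₕx̄ₕ = N·μ, so 6543·x̄_East = 26863·439.9 − (8330·228.7 + 3525·481.3 + 8465·539.9).
= 11817033.7 − 8171907 = 3645126.7.
x̄_East = 3645126.7 / 6543 = 557.103... → 557.1.

557.1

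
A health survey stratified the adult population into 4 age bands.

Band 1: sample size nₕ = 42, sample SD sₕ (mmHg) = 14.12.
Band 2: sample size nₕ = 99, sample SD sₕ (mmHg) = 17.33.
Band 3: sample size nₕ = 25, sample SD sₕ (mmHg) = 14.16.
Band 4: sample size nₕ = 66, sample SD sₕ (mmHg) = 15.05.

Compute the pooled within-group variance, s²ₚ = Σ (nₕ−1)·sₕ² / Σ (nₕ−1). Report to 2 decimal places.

250.62

1: (42−1)·14.12² = 41·199.3744 = 8174.3504
2: (99−1)·17.33² = 98·300.3289 = 29432.2322
3: (25−1)·14.16² = 24·200.5056 = 4812.1344
4: (66−1)·15.05² = 65·226.5025 = 14722.6625
Numerator = 57141.3795; denominator = Σ(nₕ−1) = 228.
s²ₚ = 57141.3795/228 = 250.6201... → 250.62.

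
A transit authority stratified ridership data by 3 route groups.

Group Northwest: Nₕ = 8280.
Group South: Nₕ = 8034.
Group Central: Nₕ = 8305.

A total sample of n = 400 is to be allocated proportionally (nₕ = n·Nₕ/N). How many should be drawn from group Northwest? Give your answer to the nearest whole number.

135

N = 8280 + 8034 + 8305 = 24619.
n_Northwest = 400·8280/24619 = 134.530... → 135.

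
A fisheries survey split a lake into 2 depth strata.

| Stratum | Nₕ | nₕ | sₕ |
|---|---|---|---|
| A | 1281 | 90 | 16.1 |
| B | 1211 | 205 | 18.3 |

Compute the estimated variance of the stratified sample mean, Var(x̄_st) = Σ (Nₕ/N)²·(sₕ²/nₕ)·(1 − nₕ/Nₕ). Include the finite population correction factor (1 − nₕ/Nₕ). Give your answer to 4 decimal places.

1.0281

N = 2492; Wₕ = Nₕ/N.
stratum A: (1281/2492)²·16.1²/90·(1 − 90/1281) = 0.7075776
stratum B: (1211/2492)²·18.3²/205·(1 − 205/1211) = 0.3204752
Sum = 1.0280527 → 1.0281.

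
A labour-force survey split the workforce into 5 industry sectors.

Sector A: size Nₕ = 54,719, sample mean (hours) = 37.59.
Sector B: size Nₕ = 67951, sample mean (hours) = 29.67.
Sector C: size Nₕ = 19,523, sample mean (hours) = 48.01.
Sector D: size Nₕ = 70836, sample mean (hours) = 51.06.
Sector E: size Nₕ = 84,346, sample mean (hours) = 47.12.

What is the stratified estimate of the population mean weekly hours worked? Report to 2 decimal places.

x̄_st = (Σ Nₕx̄ₕ) / (Σ Nₕ) = (54719·37.59 + 67951·29.67 + 19523·48.01 + 70836·51.06 + 84346·47.12) / 297375
= 12601562.29 / 297375 = 42.3760... → 42.38.

42.38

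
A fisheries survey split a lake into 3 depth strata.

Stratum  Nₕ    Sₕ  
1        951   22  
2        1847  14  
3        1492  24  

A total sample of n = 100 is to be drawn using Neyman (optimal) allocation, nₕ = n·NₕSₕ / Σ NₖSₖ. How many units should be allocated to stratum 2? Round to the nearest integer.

31

1: NₕSₕ = 951·22 = 20922
2: NₕSₕ = 1847·14 = 25858
3: NₕSₕ = 1492·24 = 35808
Σ NₕSₕ = 82588.
n_2 = 100·25858/82588 = 31.310... → 31.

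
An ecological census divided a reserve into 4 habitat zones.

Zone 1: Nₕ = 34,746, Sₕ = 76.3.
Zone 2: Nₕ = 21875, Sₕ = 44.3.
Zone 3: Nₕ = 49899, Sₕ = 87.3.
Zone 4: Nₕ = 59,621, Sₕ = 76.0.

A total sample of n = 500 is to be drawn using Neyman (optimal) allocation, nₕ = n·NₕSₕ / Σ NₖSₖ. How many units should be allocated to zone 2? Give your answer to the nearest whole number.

39

Σ NₕSₕ = 34746·76.3 + 21875·44.3 + 49899·87.3 + 59621·76.0 = 12507561.
Share for 2: 969062.5/12507561 = 0.07748.
n_2 = 500 × 0.07748 = 38.739... → 39.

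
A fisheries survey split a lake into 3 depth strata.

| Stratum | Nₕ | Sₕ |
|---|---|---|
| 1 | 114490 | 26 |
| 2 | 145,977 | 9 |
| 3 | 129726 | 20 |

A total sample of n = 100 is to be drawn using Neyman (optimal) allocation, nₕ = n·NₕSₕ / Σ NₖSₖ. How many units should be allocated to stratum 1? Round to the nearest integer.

1: NₕSₕ = 114490·26 = 2976740
2: NₕSₕ = 145977·9 = 1313793
3: NₕSₕ = 129726·20 = 2594520
Σ NₕSₕ = 6885053.
n_1 = 100·2976740/6885053 = 43.235... → 43.

43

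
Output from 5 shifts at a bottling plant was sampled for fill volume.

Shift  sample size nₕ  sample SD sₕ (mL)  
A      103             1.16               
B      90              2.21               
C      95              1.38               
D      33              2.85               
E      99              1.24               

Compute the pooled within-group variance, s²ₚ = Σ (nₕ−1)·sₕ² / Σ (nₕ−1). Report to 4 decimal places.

2.7989

A: (103−1)·1.16² = 102·1.3456 = 137.2512
B: (90−1)·2.21² = 89·4.8841 = 434.6849
C: (95−1)·1.38² = 94·1.9044 = 179.0136
D: (33−1)·2.85² = 32·8.1225 = 259.92
E: (99−1)·1.24² = 98·1.5376 = 150.6848
Numerator = 1161.5545; denominator = Σ(nₕ−1) = 415.
s²ₚ = 1161.5545/415 = 2.798927... → 2.7989.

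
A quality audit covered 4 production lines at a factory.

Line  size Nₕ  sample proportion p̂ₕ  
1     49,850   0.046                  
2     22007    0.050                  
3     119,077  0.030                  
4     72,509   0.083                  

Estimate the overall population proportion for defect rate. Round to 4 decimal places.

0.0493

Wₕ = Nₕ/N with N = 263443: 0.1892, 0.0835, 0.4520, 0.2752.
p̂_st = 0.1892·0.046 + 0.0835·0.050 + 0.4520·0.030 + 0.2752·0.083 ≈ 0.049286... → 0.0493.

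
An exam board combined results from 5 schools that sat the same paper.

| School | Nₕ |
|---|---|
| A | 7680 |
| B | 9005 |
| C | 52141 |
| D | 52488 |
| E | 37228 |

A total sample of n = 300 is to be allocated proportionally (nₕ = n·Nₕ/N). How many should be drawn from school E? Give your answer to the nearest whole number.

70

N = 7680 + 9005 + 52141 + 52488 + 37228 = 158542.
n_E = 300·37228/158542 = 70.444... → 70.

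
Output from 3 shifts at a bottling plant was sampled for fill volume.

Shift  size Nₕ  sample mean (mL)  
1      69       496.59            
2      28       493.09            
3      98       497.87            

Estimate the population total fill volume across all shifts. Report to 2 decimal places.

1: 69·496.59 = 34264.71
2: 28·493.09 = 13806.52
3: 98·497.87 = 48791.26
τ̂ = Σ Nₕx̄ₕ = 96862.49.

96862.49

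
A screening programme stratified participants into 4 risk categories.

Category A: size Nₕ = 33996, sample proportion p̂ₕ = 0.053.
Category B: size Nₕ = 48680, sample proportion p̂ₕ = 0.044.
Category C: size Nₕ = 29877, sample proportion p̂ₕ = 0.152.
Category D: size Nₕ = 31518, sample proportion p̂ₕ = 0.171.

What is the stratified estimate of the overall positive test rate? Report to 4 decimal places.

Wₕ = Nₕ/N with N = 144071: 0.2360, 0.3379, 0.2074, 0.2188.
p̂_st = 0.2360·0.053 + 0.3379·0.044 + 0.2074·0.152 + 0.2188·0.171 ≈ 0.096304... → 0.0963.

0.0963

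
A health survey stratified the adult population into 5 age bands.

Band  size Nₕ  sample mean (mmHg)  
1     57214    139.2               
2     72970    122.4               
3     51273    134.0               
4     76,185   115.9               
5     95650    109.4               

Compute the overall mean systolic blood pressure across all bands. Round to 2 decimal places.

x̄_st = (Σ Nₕx̄ₕ) / (Σ Nₕ) = (57214·139.2 + 72970·122.4 + 51273·134.0 + 76185·115.9 + 95650·109.4) / 353292
= 43060250.3 / 353292 = 121.8829... → 121.88.

121.88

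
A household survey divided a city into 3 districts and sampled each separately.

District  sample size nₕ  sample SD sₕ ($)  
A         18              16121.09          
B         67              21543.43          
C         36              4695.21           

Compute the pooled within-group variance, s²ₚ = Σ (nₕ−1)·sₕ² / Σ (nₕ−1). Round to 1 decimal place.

303572677.5

A: (18−1)·16121.09² = 17·259889542.7881 = 4418122227.3977
B: (67−1)·21543.43² = 66·464119376.1649 = 30631878826.8834
C: (36−1)·4695.21² = 35·22044996.9441 = 771574893.0435
Numerator = 35821575947.3246; denominator = Σ(nₕ−1) = 118.
s²ₚ = 35821575947.3246/118 = 303572677.520... → 303572677.5.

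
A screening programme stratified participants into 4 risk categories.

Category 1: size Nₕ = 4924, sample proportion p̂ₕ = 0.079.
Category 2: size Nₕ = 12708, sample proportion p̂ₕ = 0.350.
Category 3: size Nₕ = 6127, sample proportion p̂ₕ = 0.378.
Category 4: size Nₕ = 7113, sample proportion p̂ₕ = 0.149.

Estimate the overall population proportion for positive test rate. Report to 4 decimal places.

0.2660

N = 4924 + 12708 + 6127 + 7113 = 30872.
Overall proportion = Σ (Nₕ/N)·p̂ₕ.
Σ Nₕp̂ₕ = 388.996 + 4447.8 + 2316.006 + 1059.837 = 8212.639.
8212.639 / 30872 = 0.266022... → 0.2660.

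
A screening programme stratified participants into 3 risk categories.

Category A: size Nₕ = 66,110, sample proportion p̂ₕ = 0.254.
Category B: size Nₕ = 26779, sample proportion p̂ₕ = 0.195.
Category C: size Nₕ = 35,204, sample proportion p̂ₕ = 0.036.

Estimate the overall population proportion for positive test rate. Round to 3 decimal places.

Wₕ = Nₕ/N with N = 128093: 0.5161, 0.2091, 0.2748.
p̂_st = 0.5161·0.254 + 0.2091·0.195 + 0.2748·0.036 ≈ 0.18175... → 0.182.

0.182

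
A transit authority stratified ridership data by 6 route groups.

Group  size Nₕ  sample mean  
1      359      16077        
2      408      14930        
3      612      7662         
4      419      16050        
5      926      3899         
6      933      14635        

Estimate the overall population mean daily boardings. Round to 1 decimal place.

x̄_st = (Σ Nₕx̄ₕ) / (Σ Nₕ) = (359·16077 + 408·14930 + 612·7662 + 419·16050 + 926·3899 + 933·14635) / 3657
= 40542106 / 3657 = 11086.165... → 11086.2.

11086.2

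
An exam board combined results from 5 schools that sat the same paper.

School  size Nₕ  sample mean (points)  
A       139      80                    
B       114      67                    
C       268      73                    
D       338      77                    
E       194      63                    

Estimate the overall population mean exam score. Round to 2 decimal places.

72.72

N = 139 + 114 + 268 + 338 + 194 = 1053.
Overall mean = Σ (Nₕ/N)·x̄ₕ — weight by population share, not a simple average.
Σ Nₕx̄ₕ = 139·80 + 114·67 + 268·73 + 338·77 + 194·63 = 11120 + 7638 + 19564 + 26026 + 12222 = 76570.
Divide by N: 76570 / 1053 = 72.7160... → 72.72.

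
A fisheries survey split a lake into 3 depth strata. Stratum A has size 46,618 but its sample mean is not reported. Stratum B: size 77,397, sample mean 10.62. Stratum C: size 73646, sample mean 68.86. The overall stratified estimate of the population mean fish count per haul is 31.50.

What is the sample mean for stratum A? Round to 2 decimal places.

7.15

N = 46618 + 77397 + 73646 = 197661.
Overall total = μ·N = 31.50·197661 = 6226321.5.
Subtract the known strata: 77397·10.62 + 73646·68.86 = 5893219.7.
Remaining total for stratum A: 6226321.5 − 5893219.7 = 333101.8.
Divide by its size: 333101.8 / 46618 = 7.1453... → 7.15.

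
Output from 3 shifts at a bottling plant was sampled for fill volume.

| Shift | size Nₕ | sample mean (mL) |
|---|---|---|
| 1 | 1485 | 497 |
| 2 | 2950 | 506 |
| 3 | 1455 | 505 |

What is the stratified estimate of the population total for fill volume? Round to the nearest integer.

2965520

Estimate total by summing Nₕ·x̄ₕ over strata.
1485·497 + 2950·506 + 1455·505 = 738045 + 1492700 + 734775 = 2965520.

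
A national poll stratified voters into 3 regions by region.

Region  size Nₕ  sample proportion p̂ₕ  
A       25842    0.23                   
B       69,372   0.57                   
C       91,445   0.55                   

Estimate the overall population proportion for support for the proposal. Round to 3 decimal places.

Wₕ = Nₕ/N with N = 186659: 0.1384, 0.3717, 0.4899.
p̂_st = 0.1384·0.23 + 0.3717·0.57 + 0.4899·0.55 ≈ 0.51313... → 0.513.

0.513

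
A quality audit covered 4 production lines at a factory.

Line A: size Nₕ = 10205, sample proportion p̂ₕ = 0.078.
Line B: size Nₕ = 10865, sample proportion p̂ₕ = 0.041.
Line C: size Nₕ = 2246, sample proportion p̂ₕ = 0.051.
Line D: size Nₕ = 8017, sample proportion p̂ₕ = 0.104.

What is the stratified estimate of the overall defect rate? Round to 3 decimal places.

N = 10205 + 10865 + 2246 + 8017 = 31333.
Overall proportion = Σ (Nₕ/N)·p̂ₕ.
Σ Nₕp̂ₕ = 795.99 + 445.465 + 114.546 + 833.768 = 2189.769.
2189.769 / 31333 = 0.06989... → 0.070.

0.070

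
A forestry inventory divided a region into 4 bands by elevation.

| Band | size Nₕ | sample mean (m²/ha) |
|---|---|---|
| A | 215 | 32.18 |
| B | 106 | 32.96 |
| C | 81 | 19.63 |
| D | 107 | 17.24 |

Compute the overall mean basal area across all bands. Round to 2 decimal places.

N = 215 + 106 + 81 + 107 = 509.
The stratified mean weights each stratum mean by its population share Nₕ/N.
Σ Nₕx̄ₕ = 215·32.18 + 106·32.96 + 81·19.63 + 107·17.24 = 6918.7 + 3493.76 + 1590.03 + 1844.68 = 13847.17.
Divide by N: 13847.17 / 509 = 27.2047... → 27.20.

27.20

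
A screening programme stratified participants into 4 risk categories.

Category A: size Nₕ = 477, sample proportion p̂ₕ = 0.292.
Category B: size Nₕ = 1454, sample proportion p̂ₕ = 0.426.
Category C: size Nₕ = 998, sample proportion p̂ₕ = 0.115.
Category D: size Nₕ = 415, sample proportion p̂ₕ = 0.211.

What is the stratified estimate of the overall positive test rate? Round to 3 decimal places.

0.287

Wₕ = Nₕ/N with N = 3344: 0.1426, 0.4348, 0.2984, 0.1241.
p̂_st = 0.1426·0.292 + 0.4348·0.426 + 0.2984·0.115 + 0.1241·0.211 ≈ 0.28739... → 0.287.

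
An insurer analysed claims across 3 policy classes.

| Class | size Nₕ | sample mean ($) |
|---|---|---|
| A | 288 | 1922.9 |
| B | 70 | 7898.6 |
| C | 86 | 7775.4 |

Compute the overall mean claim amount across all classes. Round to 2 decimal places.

N = 288 + 70 + 86 = 444.
Weight each subgroup mean by Nₕ/N and sum.
Σ Nₕx̄ₕ = 288·1922.9 + 70·7898.6 + 86·7775.4 = 553795.2 + 552902 + 668684.4 = 1775381.6.
Divide by N: 1775381.6 / 444 = 3998.6072... → 3998.61.

3998.61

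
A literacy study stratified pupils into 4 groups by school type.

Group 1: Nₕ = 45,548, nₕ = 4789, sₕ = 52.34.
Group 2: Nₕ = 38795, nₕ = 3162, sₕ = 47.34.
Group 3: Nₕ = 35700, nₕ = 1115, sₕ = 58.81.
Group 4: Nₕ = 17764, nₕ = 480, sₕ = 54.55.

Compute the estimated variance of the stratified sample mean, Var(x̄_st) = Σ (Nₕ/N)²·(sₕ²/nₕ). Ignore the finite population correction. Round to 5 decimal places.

N = 137807. Term for each stratum: Wₕ²sₕ²/nₕ.
Var(x̄_st) = 0.06249117 + 0.05616989 + 0.20817155 + 0.10301186 = 0.42984447 → 0.42984.

0.42984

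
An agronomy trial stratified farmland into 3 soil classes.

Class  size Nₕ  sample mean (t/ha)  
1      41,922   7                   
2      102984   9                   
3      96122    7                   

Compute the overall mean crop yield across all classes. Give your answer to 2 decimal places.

N = 41922 + 102984 + 96122 = 241028.
Weight each subgroup mean by Nₕ/N and sum.
Σ Nₕx̄ₕ = 41922·7 + 102984·9 + 96122·7 = 293454 + 926856 + 672854 = 1893164.
Divide by N: 1893164 / 241028 = 7.8545... → 7.85.

7.85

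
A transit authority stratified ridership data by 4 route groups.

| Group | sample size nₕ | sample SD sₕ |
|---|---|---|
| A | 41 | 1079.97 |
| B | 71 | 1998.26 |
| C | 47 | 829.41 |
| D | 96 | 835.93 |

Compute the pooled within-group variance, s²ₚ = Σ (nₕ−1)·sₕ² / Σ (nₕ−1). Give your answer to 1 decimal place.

1690019.1

A: (41−1)·1079.97² = 40·1166335.2009 = 46653408.036
B: (71−1)·1998.26² = 70·3993043.0276 = 279513011.932
C: (47−1)·829.41² = 46·687920.9481 = 31644363.6126
D: (96−1)·835.93² = 95·698778.9649 = 66384001.6655
Numerator = 424194785.2461; denominator = Σ(nₕ−1) = 251.
s²ₚ = 424194785.2461/251 = 1690019.065... → 1690019.1.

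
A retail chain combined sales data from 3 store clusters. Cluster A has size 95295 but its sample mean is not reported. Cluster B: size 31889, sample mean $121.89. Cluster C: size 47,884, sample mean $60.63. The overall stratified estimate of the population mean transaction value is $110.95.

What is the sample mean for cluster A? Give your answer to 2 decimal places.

Σ Nₕx̄ₕ = N·μ, so 95295·x̄_A = 175068·110.95 − (31889·121.89 + 47884·60.63).
= 19423794.6 − 6790157.13 = 12633637.47.
x̄_A = 12633637.47 / 95295 = 132.5740... → 132.57.

132.57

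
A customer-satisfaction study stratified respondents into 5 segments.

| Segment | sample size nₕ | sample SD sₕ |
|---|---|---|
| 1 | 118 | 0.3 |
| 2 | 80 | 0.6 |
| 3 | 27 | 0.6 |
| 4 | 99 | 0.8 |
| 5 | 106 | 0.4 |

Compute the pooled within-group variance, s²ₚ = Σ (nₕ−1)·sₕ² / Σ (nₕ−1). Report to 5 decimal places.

Degrees of freedom: 117 + 79 + 26 + 98 + 105 = 425.
Σ(nₕ−1)sₕ² = 117·0.09 + 79·0.36 + 26·0.36 + 98·0.64 + 105·0.16 = 127.85.
s²ₚ = 127.85 / 425 = 0.3008235... → 0.30082.

0.30082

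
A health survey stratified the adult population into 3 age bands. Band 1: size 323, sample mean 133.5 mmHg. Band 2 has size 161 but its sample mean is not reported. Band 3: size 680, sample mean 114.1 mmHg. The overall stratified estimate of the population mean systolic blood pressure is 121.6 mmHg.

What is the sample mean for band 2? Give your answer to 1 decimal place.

129.4

N = 323 + 161 + 680 = 1164.
Overall total = μ·N = 121.6·1164 = 141542.4.
Subtract the known strata: 323·133.5 + 680·114.1 = 120708.5.
Remaining total for band 2: 141542.4 − 120708.5 = 20833.9.
Divide by its size: 20833.9 / 161 = 129.403... → 129.4.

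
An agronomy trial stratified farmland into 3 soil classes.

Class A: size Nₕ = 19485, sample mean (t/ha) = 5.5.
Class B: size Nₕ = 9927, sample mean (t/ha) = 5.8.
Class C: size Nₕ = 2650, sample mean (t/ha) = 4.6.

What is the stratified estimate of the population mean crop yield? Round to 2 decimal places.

5.52

N = 19485 + 9927 + 2650 = 32062.
The stratified mean weights each stratum mean by its population share Nₕ/N.
Σ Nₕx̄ₕ = 19485·5.5 + 9927·5.8 + 2650·4.6 = 107167.5 + 57576.6 + 12190 = 176934.1.
Divide by N: 176934.1 / 32062 = 5.5185... → 5.52.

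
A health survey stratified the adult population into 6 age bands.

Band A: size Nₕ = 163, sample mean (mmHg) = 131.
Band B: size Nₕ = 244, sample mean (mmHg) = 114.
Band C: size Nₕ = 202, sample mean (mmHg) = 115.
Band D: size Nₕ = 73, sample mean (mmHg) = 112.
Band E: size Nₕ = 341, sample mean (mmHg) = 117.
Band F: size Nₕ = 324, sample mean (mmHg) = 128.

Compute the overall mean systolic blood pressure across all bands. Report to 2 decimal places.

x̄_st = (Σ Nₕx̄ₕ) / (Σ Nₕ) = (163·131 + 244·114 + 202·115 + 73·112 + 341·117 + 324·128) / 1347
= 161944 / 1347 = 120.2257... → 120.23.

120.23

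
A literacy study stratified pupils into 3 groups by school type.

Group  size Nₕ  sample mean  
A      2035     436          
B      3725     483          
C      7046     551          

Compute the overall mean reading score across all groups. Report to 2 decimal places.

N = 2035 + 3725 + 7046 = 12806.
Overall mean = Σ (Nₕ/N)·x̄ₕ — weight by population share, not a simple average.
Σ Nₕx̄ₕ = 2035·436 + 3725·483 + 7046·551 = 887260 + 1799175 + 3882346 = 6568781.
Divide by N: 6568781 / 12806 = 512.9456... → 512.95.

512.95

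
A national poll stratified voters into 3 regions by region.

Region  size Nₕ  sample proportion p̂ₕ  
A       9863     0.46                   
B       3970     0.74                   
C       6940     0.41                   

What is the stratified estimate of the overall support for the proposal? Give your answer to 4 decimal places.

N = 9863 + 3970 + 6940 = 20773.
Overall proportion = Σ (Nₕ/N)·p̂ₕ.
Σ Nₕp̂ₕ = 4536.98 + 2937.8 + 2845.4 = 10320.18.
10320.18 / 20773 = 0.496807... → 0.4968.

0.4968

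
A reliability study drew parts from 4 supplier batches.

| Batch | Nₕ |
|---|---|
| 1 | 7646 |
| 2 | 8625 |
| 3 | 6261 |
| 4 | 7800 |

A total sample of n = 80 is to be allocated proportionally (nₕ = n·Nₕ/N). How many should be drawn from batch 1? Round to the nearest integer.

20

N = 7646 + 8625 + 6261 + 7800 = 30332.
n_1 = 80·7646/30332 = 20.166... → 20.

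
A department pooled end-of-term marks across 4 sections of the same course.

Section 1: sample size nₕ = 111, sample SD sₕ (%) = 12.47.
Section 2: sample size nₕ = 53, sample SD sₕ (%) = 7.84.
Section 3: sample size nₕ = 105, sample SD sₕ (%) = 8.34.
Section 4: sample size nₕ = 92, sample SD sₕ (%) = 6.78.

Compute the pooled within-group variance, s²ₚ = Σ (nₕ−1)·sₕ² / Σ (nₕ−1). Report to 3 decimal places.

1: (111−1)·12.47² = 110·155.5009 = 17105.099
2: (53−1)·7.84² = 52·61.4656 = 3196.2112
3: (105−1)·8.34² = 104·69.5556 = 7233.7824
4: (92−1)·6.78² = 91·45.9684 = 4183.1244
Numerator = 31718.217; denominator = Σ(nₕ−1) = 357.
s²ₚ = 31718.217/357 = 88.84655... → 88.847.

88.847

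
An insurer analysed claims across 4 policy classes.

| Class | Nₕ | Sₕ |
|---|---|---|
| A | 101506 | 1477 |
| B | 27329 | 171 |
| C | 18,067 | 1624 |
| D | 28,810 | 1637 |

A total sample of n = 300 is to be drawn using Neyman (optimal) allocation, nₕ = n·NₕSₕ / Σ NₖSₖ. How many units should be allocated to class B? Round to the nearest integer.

6

A: NₕSₕ = 101506·1477 = 149924362
B: NₕSₕ = 27329·171 = 4673259
C: NₕSₕ = 18067·1624 = 29340808
D: NₕSₕ = 28810·1637 = 47161970
Σ NₕSₕ = 231100399.
n_B = 300·4673259/231100399 = 6.067... → 6.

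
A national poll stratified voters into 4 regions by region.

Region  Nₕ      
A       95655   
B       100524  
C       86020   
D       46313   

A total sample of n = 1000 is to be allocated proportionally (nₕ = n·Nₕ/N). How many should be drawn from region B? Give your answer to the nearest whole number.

306

Share of region B = 100524/328512 = 0.30600.
Allocate 1000 × 0.30600 = 305.998... → 306.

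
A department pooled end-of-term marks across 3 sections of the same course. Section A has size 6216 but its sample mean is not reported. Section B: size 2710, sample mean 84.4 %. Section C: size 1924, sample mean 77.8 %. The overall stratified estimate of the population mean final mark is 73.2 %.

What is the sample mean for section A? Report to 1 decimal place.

66.9

N = 6216 + 2710 + 1924 = 10850.
Overall total = μ·N = 73.2·10850 = 794220.
Subtract the known strata: 2710·84.4 + 1924·77.8 = 378411.2.
Remaining total for section A: 794220 − 378411.2 = 415808.8.
Divide by its size: 415808.8 / 6216 = 66.893... → 66.9.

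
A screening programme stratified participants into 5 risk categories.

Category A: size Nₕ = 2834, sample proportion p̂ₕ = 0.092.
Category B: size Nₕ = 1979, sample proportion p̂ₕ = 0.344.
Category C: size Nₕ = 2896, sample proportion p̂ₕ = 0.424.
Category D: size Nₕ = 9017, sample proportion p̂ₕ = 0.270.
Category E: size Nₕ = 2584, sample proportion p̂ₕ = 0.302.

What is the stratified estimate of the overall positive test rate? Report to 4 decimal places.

Wₕ = Nₕ/N with N = 19310: 0.1468, 0.1025, 0.1500, 0.4670, 0.1338.
p̂_st = 0.1468·0.092 + 0.1025·0.344 + 0.1500·0.424 + 0.4670·0.270 + 0.1338·0.302 ≈ 0.278838... → 0.2788.

0.2788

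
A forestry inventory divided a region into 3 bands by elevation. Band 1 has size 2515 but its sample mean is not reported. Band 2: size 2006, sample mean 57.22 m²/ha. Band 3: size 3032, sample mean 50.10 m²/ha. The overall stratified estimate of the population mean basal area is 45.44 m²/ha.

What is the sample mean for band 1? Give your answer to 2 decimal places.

Σ Nₕx̄ₕ = N·μ, so 2515·x̄_1 = 7553·45.44 − (2006·57.22 + 3032·50.10).
= 343208.32 − 266686.52 = 76521.8.
x̄_1 = 76521.8 / 2515 = 30.4262... → 30.43.

30.43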